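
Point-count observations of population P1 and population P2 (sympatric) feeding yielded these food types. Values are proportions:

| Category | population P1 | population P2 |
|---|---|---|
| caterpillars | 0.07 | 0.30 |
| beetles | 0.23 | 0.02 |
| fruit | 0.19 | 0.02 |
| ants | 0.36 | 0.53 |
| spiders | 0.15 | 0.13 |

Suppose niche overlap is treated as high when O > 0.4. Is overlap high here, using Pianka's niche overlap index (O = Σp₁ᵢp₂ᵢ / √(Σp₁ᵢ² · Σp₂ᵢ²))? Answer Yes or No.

Yes

Σ p₁ᵢp₂ᵢ = 0.0210 + 0.0046 + 0.0038 + 0.1908 + 0.0195 = 0.2397
Σp_1ᵢ² = 0.07² + 0.23² + 0.19² + 0.36² + 0.15² = 0.0049 + 0.0529 + 0.0361 + 0.1296 + 0.0225 = 0.2460
Σp_2ᵢ² = 0.30² + 0.02² + 0.02² + 0.53² + 0.13² = 0.0900 + 0.0004 + 0.0004 + 0.2809 + 0.0169 = 0.3886
O = 0.2397 / √(0.2460 × 0.3886) = 0.2397 / 0.30919 = 0.7753
O = 0.7753 > 0.4 → Yes.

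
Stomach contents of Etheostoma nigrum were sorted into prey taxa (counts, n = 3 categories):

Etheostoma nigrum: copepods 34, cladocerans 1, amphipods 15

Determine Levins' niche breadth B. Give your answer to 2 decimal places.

Proportions for Etheostoma nigrum (n=50): 34/50=0.6800, 1/50=0.0200, 15/50=0.3000
Σpᵢ² = 0.6800² + 0.0200² + 0.3000² = 0.462400 + 0.000400 + 0.090000 = 0.552800
B = 1 / 0.552800 = 1.8090

1.81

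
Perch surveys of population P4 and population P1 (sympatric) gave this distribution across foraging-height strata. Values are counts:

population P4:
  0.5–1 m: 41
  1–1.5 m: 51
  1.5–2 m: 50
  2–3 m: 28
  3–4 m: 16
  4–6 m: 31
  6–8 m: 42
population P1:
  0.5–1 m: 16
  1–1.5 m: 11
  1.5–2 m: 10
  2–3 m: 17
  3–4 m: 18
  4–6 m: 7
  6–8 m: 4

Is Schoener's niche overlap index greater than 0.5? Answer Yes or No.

Yes

Proportions for population P4 (n=259): 41/259=0.1583, 51/259=0.1969, 50/259=0.1931, 28/259=0.1081, 16/259=0.0618, 31/259=0.1197, 42/259=0.1622
Proportions for population P1 (n=83): 16/83=0.1928, 11/83=0.1325, 10/83=0.1205, 17/83=0.2048, 18/83=0.2169, 7/83=0.0843, 4/83=0.0482
Σ|p₁ᵢ − p₂ᵢ| = 0.0345 + 0.0644 + 0.0726 + 0.0967 + 0.1551 + 0.0354 + 0.1140 = 0.5727
D = 1 − ½ × 0.5727 = 1 − 0.28635 = 0.71365
D = 0.71365 > 0.5 → Yes.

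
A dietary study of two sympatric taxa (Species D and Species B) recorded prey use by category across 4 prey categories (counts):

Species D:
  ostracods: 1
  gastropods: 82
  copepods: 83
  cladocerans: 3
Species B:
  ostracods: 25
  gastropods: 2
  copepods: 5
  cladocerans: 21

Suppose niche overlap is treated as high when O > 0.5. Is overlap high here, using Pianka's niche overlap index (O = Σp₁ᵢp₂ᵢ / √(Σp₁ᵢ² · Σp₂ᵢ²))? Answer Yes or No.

No

Proportions for Species D (n=169): 1/169=0.0059, 82/169=0.4852, 83/169=0.4911, 3/169=0.0178
Proportions for Species B (n=53): 25/53=0.4717, 2/53=0.0377, 5/53=0.0943, 21/53=0.3962
Σ p₁ᵢp₂ᵢ = 0.002783 + 0.018292 + 0.046311 + 0.007052 = 0.074438
Σp_1ᵢ² = 0.0059² + 0.4852² + 0.4911² + 0.0178² = 0.000035 + 0.235419 + 0.241179 + 0.000317 = 0.476950
Σp_2ᵢ² = 0.4717² + 0.0377² + 0.0943² + 0.3962² = 0.222501 + 0.001421 + 0.008892 + 0.156974 = 0.389788
O = 0.074438 / √(0.476950 × 0.389788) = 0.074438 / 0.4311721 = 0.1726
O = 0.1726 < 0.5 → No.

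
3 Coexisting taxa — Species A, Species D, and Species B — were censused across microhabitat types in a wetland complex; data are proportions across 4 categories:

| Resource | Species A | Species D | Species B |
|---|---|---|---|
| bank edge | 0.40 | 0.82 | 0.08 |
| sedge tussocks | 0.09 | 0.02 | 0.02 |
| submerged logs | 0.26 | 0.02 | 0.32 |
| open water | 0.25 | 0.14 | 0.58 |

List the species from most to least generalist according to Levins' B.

Σp_Aᵢ² = 0.40² + 0.09² + 0.26² + 0.25² = 0.1600 + 0.0081 + 0.0676 + 0.0625 = 0.2982
B_A = 1 / 0.2982 = 3.3535
Σp_Dᵢ² = 0.82² + 0.02² + 0.02² + 0.14² = 0.6724 + 0.0004 + 0.0004 + 0.0196 = 0.6928
B_D = 1 / 0.6928 = 1.4434
Σp_Bᵢ² = 0.08² + 0.02² + 0.32² + 0.58² = 0.0064 + 0.0004 + 0.1024 + 0.3364 = 0.4456
B_B = 1 / 0.4456 = 2.2442
Ranking by B (broadest → narrowest): Species A (3.35) > Species B (2.24) > Species D (1.44)

Species A > Species B > Species D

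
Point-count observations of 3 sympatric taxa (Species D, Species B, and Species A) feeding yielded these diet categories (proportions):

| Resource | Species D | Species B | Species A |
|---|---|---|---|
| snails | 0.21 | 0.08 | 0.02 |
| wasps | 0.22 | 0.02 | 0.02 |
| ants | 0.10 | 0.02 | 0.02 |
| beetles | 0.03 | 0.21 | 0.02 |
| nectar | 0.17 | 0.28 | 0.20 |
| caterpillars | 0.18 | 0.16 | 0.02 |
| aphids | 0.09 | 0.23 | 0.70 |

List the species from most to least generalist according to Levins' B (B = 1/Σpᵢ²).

Σp_Dᵢ² = 0.21² + 0.22² + 0.10² + 0.03² + 0.17² + 0.18² + 0.09² = 0.0441 + 0.0484 + 0.0100 + 0.0009 + 0.0289 + 0.0324 + 0.0081 = 0.1728
B_D = 1 / 0.1728 = 5.7870
Σp_Bᵢ² = 0.08² + 0.02² + 0.02² + 0.21² + 0.28² + 0.16² + 0.23² = 0.0064 + 0.0004 + 0.0004 + 0.0441 + 0.0784 + 0.0256 + 0.0529 = 0.2082
B_B = 1 / 0.2082 = 4.8031
Σp_Aᵢ² = 0.02² + 0.02² + 0.02² + 0.02² + 0.20² + 0.02² + 0.70² = 0.0004 + 0.0004 + 0.0004 + 0.0004 + 0.0400 + 0.0004 + 0.4900 = 0.5320
B_A = 1 / 0.5320 = 1.8797
Ranking by B (broadest → narrowest): Species D (5.79) > Species B (4.80) > Species A (1.88)

Species D > Species B > Species A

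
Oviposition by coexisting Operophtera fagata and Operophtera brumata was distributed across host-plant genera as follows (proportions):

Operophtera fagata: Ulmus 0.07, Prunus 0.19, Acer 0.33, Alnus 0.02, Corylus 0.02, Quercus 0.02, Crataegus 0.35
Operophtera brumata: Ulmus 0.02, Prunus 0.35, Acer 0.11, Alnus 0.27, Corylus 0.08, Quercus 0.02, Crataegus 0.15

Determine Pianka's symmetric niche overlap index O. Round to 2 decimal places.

Σ p₁ᵢp₂ᵢ = 0.0014 + 0.0665 + 0.0363 + 0.0054 + 0.0016 + 0.0004 + 0.0525 = 0.1641
Σp_1ᵢ² = 0.07² + 0.19² + 0.33² + 0.02² + 0.02² + 0.02² + 0.35² = 0.0049 + 0.0361 + 0.1089 + 0.0004 + 0.0004 + 0.0004 + 0.1225 = 0.2736
Σp_2ᵢ² = 0.02² + 0.35² + 0.11² + 0.27² + 0.08² + 0.02² + 0.15² = 0.0004 + 0.1225 + 0.0121 + 0.0729 + 0.0064 + 0.0004 + 0.0225 = 0.2372
O = 0.1641 / √(0.2736 × 0.2372) = 0.1641 / 0.25475 = 0.6442

0.64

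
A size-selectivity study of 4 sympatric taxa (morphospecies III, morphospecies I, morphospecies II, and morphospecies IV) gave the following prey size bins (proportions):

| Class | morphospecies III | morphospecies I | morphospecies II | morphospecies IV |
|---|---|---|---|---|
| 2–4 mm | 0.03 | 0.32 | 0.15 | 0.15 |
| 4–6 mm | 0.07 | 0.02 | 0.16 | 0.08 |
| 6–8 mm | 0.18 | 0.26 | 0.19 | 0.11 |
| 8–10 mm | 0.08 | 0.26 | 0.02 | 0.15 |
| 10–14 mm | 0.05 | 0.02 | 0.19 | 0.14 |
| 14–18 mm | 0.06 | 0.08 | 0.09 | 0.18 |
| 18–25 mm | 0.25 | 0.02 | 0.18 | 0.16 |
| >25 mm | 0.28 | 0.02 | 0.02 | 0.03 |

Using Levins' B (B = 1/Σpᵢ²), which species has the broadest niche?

morphospecies IV

Σp_IIIᵢ² = 0.03² + 0.07² + 0.18² + 0.08² + 0.05² + 0.06² + 0.25² + 0.28² = 0.0009 + 0.0049 + 0.0324 + 0.0064 + 0.0025 + 0.0036 + 0.0625 + 0.0784 = 0.1916
B_III = 1 / 0.1916 = 5.2192
Σp_Iᵢ² = 0.32² + 0.02² + 0.26² + 0.26² + 0.02² + 0.08² + 0.02² + 0.02² = 0.1024 + 0.0004 + 0.0676 + 0.0676 + 0.0004 + 0.0064 + 0.0004 + 0.0004 = 0.2456
B_I = 1 / 0.2456 = 4.0717
Σp_IIᵢ² = 0.15² + 0.16² + 0.19² + 0.02² + 0.19² + 0.09² + 0.18² + 0.02² = 0.0225 + 0.0256 + 0.0361 + 0.0004 + 0.0361 + 0.0081 + 0.0324 + 0.0004 = 0.1616
B_II = 1 / 0.1616 = 6.1881
Σp_IVᵢ² = 0.15² + 0.08² + 0.11² + 0.15² + 0.14² + 0.18² + 0.16² + 0.03² = 0.0225 + 0.0064 + 0.0121 + 0.0225 + 0.0196 + 0.0324 + 0.0256 + 0.0009 = 0.1420
B_IV = 1 / 0.1420 = 7.0423
Highest B → broadest niche (most generalist): morphospecies IV (B = 7.04).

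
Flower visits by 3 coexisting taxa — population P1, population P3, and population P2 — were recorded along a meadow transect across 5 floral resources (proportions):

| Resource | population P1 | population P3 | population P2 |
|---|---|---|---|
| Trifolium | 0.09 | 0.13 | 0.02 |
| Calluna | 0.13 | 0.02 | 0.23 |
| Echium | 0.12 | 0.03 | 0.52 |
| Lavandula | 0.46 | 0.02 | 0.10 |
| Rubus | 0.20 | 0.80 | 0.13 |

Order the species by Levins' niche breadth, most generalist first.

population P1 > population P2 > population P3

Σp_P1ᵢ² = 0.09² + 0.13² + 0.12² + 0.46² + 0.20² = 0.0081 + 0.0169 + 0.0144 + 0.2116 + 0.0400 = 0.2910
B_P1 = 1 / 0.2910 = 3.4364
Σp_P3ᵢ² = 0.13² + 0.02² + 0.03² + 0.02² + 0.80² = 0.0169 + 0.0004 + 0.0009 + 0.0004 + 0.6400 = 0.6586
B_P3 = 1 / 0.6586 = 1.5184
Σp_P2ᵢ² = 0.02² + 0.23² + 0.52² + 0.10² + 0.13² = 0.0004 + 0.0529 + 0.2704 + 0.0100 + 0.0169 = 0.3506
B_P2 = 1 / 0.3506 = 2.8523
Ranking by B (broadest → narrowest): population P1 (3.44) > population P2 (2.85) > population P3 (1.52)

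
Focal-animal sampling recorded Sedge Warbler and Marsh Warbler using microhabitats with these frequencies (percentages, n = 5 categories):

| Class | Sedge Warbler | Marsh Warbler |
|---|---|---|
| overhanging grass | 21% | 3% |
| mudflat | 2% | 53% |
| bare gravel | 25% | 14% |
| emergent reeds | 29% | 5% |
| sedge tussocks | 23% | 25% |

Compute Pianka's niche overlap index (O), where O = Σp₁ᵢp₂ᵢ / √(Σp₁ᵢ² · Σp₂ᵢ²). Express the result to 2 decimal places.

Convert percentages to proportions (divide by 100).
Σ p₁ᵢp₂ᵢ = 0.0063 + 0.0106 + 0.0350 + 0.0145 + 0.0575 = 0.1239
Σp_1ᵢ² = 0.21² + 0.02² + 0.25² + 0.29² + 0.23² = 0.0441 + 0.0004 + 0.0625 + 0.0841 + 0.0529 = 0.2440
Σp_2ᵢ² = 0.03² + 0.53² + 0.14² + 0.05² + 0.25² = 0.0009 + 0.2809 + 0.0196 + 0.0025 + 0.0625 = 0.3664
O = 0.1239 / √(0.2440 × 0.3664) = 0.1239 / 0.29900 = 0.4144

0.41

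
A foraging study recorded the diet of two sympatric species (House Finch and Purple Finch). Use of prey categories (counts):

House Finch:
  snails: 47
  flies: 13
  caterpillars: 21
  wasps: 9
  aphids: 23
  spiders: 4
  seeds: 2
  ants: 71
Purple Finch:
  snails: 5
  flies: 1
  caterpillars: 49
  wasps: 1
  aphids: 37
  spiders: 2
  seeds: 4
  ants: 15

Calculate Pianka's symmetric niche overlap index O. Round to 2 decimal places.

0.55

Proportions for House Finch (n=190): 47/190=0.2474, 13/190=0.0684, 21/190=0.1105, 9/190=0.0474, 23/190=0.1211, 4/190=0.0211, 2/190=0.0105, 71/190=0.3737
Proportions for Purple Finch (n=114): 5/114=0.0439, 1/114=0.0088, 49/114=0.4298, 1/114=0.0088, 37/114=0.3246, 2/114=0.0175, 4/114=0.0351, 15/114=0.1316
Σ p₁ᵢp₂ᵢ = 0.010861 + 0.000602 + 0.047493 + 0.000417 + 0.039309 + 0.000369 + 0.000369 + 0.049179 = 0.148599
Σp_1ᵢ² = 0.2474² + 0.0684² + 0.1105² + 0.0474² + 0.1211² + 0.0211² + 0.0105² + 0.3737² = 0.061207 + 0.004679 + 0.012210 + 0.002247 + 0.014665 + 0.000445 + 0.000110 + 0.139652 = 0.235215
Σp_2ᵢ² = 0.0439² + 0.0088² + 0.4298² + 0.0088² + 0.3246² + 0.0175² + 0.0351² + 0.1316² = 0.001927 + 0.000077 + 0.184728 + 0.000077 + 0.105365 + 0.000306 + 0.001232 + 0.017319 = 0.311031
O = 0.148599 / √(0.235215 × 0.311031) = 0.148599 / 0.2704795 = 0.5494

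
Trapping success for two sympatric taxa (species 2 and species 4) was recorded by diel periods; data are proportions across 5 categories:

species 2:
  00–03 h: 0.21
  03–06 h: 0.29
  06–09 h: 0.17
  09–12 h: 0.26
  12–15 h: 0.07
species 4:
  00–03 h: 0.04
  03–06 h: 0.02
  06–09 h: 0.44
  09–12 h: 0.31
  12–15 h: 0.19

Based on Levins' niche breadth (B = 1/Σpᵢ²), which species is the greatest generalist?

Σp_2ᵢ² = 0.21² + 0.29² + 0.17² + 0.26² + 0.07² = 0.0441 + 0.0841 + 0.0289 + 0.0676 + 0.0049 = 0.2296
B_2 = 1 / 0.2296 = 4.3554
Σp_4ᵢ² = 0.04² + 0.02² + 0.44² + 0.31² + 0.19² = 0.0016 + 0.0004 + 0.1936 + 0.0961 + 0.0361 = 0.3278
B_4 = 1 / 0.3278 = 3.0506
Highest B → broadest niche (most generalist): species 2 (B = 4.36).

species 2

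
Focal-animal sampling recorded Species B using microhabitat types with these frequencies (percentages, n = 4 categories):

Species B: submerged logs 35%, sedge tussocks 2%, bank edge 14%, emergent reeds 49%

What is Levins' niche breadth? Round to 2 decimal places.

2.61

Convert percentages to proportions (divide by 100).
Σpᵢ² = 0.35² + 0.02² + 0.14² + 0.49² = 0.1225 + 0.0004 + 0.0196 + 0.2401 = 0.3826
B = 1 / 0.3826 = 2.6137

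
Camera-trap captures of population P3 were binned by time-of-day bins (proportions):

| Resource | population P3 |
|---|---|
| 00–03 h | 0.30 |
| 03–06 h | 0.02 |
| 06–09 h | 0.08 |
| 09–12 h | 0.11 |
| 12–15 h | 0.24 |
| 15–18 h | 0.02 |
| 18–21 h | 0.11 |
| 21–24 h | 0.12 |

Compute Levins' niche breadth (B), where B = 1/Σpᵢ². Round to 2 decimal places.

5.17

Σpᵢ² = 0.30² + 0.02² + 0.08² + 0.11² + 0.24² + 0.02² + 0.11² + 0.12² = 0.0900 + 0.0004 + 0.0064 + 0.0121 + 0.0576 + 0.0004 + 0.0121 + 0.0144 = 0.1934
B = 1 / 0.1934 = 5.1706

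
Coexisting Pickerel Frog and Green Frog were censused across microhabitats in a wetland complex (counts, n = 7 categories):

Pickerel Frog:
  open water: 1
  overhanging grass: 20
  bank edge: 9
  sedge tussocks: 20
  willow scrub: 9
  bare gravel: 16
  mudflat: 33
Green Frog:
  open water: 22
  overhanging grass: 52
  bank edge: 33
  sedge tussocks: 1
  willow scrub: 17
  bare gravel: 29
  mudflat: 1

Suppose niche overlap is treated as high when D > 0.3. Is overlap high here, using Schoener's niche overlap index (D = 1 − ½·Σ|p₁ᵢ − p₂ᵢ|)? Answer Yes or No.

Proportions for Pickerel Frog (n=108): 1/108=0.0093, 20/108=0.1852, 9/108=0.0833, 20/108=0.1852, 9/108=0.0833, 16/108=0.1481, 33/108=0.3056
Proportions for Green Frog (n=155): 22/155=0.1419, 52/155=0.3355, 33/155=0.2129, 1/155=0.0065, 17/155=0.1097, 29/155=0.1871, 1/155=0.0065
Σ|p₁ᵢ − p₂ᵢ| = 0.1326 + 0.1503 + 0.1296 + 0.1787 + 0.0264 + 0.0390 + 0.2991 = 0.9557
D = 1 − ½ × 0.9557 = 1 − 0.47785 = 0.52215
D = 0.52215 > 0.3 → Yes.

Yes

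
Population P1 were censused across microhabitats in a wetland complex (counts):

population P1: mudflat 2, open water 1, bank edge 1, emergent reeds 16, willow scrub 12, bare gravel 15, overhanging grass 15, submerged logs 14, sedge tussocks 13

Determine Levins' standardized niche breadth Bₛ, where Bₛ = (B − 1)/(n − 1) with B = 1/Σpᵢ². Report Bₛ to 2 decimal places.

0.69

Proportions for population P1 (n=89): 2/89=0.0225, 1/89=0.0112, 1/89=0.0112, 16/89=0.1798, 12/89=0.1348, 15/89=0.1685, 15/89=0.1685, 14/89=0.1573, 13/89=0.1461
Σpᵢ² = 0.0225² + 0.0112² + 0.0112² + 0.1798² + 0.1348² + 0.1685² + 0.1685² + 0.1573² + 0.1461² = 0.000506 + 0.000125 + 0.000125 + 0.032328 + 0.018171 + 0.028392 + 0.028392 + 0.024743 + 0.021345 = 0.154127
B = 1 / 0.154127 = 6.4882
Bₛ = (B − 1)/(n − 1) = (6.4882 − 1)/(9 − 1) = 5.4882/8 = 0.6860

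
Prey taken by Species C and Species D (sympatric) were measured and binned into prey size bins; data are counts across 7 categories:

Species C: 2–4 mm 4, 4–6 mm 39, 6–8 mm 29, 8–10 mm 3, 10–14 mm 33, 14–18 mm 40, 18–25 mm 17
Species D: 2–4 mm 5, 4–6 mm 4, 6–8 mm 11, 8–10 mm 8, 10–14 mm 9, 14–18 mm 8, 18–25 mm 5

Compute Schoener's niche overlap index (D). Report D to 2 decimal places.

Proportions for Species C (n=165): 4/165=0.0242, 39/165=0.2364, 29/165=0.1758, 3/165=0.0182, 33/165=0.2000, 40/165=0.2424, 17/165=0.1030
Proportions for Species D (n=50): 5/50=0.1000, 4/50=0.0800, 11/50=0.2200, 8/50=0.1600, 9/50=0.1800, 8/50=0.1600, 5/50=0.1000
Σ|p₁ᵢ − p₂ᵢ| = 0.0758 + 0.1564 + 0.0442 + 0.1418 + 0.0200 + 0.0824 + 0.0030 = 0.5236
D = 1 − ½ × 0.5236 = 1 − 0.26180 = 0.73820

0.74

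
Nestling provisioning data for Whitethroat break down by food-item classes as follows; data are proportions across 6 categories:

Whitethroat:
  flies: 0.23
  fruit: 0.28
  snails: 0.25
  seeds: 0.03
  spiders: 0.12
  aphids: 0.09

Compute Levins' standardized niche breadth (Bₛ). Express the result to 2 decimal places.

0.72

Σpᵢ² = 0.23² + 0.28² + 0.25² + 0.03² + 0.12² + 0.09² = 0.0529 + 0.0784 + 0.0625 + 0.0009 + 0.0144 + 0.0081 = 0.2172
B = 1 / 0.2172 = 4.6041
Bₛ = (B − 1)/(n − 1) = (4.6041 − 1)/(6 − 1) = 3.6041/5 = 0.7208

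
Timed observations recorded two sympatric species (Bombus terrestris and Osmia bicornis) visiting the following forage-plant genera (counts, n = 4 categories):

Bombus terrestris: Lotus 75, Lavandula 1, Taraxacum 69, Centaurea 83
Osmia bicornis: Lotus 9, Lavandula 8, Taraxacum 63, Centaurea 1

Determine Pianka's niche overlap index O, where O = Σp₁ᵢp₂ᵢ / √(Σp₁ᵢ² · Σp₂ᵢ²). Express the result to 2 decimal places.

Proportions for Bombus terrestris (n=228): 75/228=0.3289, 1/228=0.0044, 69/228=0.3026, 83/228=0.3640
Proportions for Osmia bicornis (n=81): 9/81=0.1111, 8/81=0.0988, 63/81=0.7778, 1/81=0.0123
Σ p₁ᵢp₂ᵢ = 0.036541 + 0.000435 + 0.235362 + 0.004477 = 0.276815
Σp_1ᵢ² = 0.3289² + 0.0044² + 0.3026² + 0.3640² = 0.108175 + 0.000019 + 0.091567 + 0.132496 = 0.332257
Σp_2ᵢ² = 0.1111² + 0.0988² + 0.7778² + 0.0123² = 0.012343 + 0.009761 + 0.604973 + 0.000151 = 0.627228
O = 0.276815 / √(0.332257 × 0.627228) = 0.276815 / 0.4565095 = 0.6064

0.61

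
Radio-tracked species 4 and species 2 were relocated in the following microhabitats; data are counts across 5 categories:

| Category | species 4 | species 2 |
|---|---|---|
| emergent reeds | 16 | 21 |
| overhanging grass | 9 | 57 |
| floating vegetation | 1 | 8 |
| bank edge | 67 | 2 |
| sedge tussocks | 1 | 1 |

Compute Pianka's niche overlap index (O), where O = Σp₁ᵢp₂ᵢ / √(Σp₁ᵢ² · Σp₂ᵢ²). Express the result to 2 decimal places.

Proportions for species 4 (n=94): 16/94=0.1702, 9/94=0.0957, 1/94=0.0106, 67/94=0.7128, 1/94=0.0106
Proportions for species 2 (n=89): 21/89=0.2360, 57/89=0.6404, 8/89=0.0899, 2/89=0.0225, 1/89=0.0112
Σ p₁ᵢp₂ᵢ = 0.040167 + 0.061286 + 0.000953 + 0.016038 + 0.000119 = 0.118563
Σp_1ᵢ² = 0.1702² + 0.0957² + 0.0106² + 0.7128² + 0.0106² = 0.028968 + 0.009158 + 0.000112 + 0.508084 + 0.000112 = 0.546434
Σp_2ᵢ² = 0.2360² + 0.6404² + 0.0899² + 0.0225² + 0.0112² = 0.055696 + 0.410112 + 0.008082 + 0.000506 + 0.000125 = 0.474521
O = 0.118563 / √(0.546434 × 0.474521) = 0.118563 / 0.5092096 = 0.2328

0.23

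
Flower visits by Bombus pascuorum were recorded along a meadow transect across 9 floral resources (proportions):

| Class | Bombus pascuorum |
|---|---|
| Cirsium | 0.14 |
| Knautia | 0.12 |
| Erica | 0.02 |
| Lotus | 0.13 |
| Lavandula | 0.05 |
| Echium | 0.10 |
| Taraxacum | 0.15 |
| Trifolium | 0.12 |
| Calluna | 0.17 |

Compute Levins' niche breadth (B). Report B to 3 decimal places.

Σpᵢ² = 0.14² + 0.12² + 0.02² + 0.13² + 0.05² + 0.10² + 0.15² + 0.12² + 0.17² = 0.0196 + 0.0144 + 0.0004 + 0.0169 + 0.0025 + 0.0100 + 0.0225 + 0.0144 + 0.0289 = 0.1296
B = 1 / 0.1296 = 7.71605

7.716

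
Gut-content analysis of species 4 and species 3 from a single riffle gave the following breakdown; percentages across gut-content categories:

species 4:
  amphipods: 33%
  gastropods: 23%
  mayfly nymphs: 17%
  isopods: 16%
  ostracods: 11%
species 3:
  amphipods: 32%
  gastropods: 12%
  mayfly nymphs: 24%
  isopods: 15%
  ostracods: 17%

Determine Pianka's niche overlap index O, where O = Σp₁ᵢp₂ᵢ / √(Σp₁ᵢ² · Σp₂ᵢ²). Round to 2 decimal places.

0.95

Convert percentages to proportions (divide by 100).
Σ p₁ᵢp₂ᵢ = 0.1056 + 0.0276 + 0.0408 + 0.0240 + 0.0187 = 0.2167
Σp_1ᵢ² = 0.33² + 0.23² + 0.17² + 0.16² + 0.11² = 0.1089 + 0.0529 + 0.0289 + 0.0256 + 0.0121 = 0.2284
Σp_2ᵢ² = 0.32² + 0.12² + 0.24² + 0.15² + 0.17² = 0.1024 + 0.0144 + 0.0576 + 0.0225 + 0.0289 = 0.2258
O = 0.2167 / √(0.2284 × 0.2258) = 0.2167 / 0.22710 = 0.9542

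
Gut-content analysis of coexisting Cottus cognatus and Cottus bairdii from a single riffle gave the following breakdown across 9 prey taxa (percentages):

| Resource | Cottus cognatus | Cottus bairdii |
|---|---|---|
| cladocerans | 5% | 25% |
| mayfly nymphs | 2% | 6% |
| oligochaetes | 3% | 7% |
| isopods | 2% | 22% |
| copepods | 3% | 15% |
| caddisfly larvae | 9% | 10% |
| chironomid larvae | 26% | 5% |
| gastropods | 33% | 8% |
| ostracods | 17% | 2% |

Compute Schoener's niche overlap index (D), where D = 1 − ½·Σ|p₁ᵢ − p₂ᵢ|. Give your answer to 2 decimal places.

Convert percentages to proportions (divide by 100).
Σ|p₁ᵢ − p₂ᵢ| = 0.20 + 0.04 + 0.04 + 0.20 + 0.12 + 0.01 + 0.21 + 0.25 + 0.15 = 1.22
D = 1 − ½ × 1.22 = 1 − 0.610 = 0.3900

0.39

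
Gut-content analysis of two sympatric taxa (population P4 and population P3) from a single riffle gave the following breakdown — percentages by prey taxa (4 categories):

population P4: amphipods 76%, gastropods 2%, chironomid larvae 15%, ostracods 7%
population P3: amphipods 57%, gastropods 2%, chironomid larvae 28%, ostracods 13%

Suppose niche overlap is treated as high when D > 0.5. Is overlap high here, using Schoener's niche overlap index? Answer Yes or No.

Yes

Convert percentages to proportions (divide by 100).
Σ|p₁ᵢ − p₂ᵢ| = 0.19 + 0.00 + 0.13 + 0.06 = 0.38
D = 1 − ½ × 0.38 = 1 − 0.190 = 0.8100
D = 0.8100 > 0.5 → Yes.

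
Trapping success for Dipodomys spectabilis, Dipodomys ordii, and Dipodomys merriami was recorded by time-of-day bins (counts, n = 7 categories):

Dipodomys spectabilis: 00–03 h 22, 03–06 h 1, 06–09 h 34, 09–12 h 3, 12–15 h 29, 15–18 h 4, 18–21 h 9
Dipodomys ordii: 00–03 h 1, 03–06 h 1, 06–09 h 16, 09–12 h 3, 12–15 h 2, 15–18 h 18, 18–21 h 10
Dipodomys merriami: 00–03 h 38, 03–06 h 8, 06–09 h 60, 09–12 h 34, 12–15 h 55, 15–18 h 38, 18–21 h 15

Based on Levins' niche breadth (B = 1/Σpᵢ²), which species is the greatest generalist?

Dipodomys merriami

Proportions for Dipodomys spectabilis (n=102): 22/102=0.2157, 1/102=0.0098, 34/102=0.3333, 3/102=0.0294, 29/102=0.2843, 4/102=0.0392, 9/102=0.0882
Proportions for Dipodomys ordii (n=51): 1/51=0.0196, 1/51=0.0196, 16/51=0.3137, 3/51=0.0588, 2/51=0.0392, 18/51=0.3529, 10/51=0.1961
Proportions for Dipodomys merriami (n=248): 38/248=0.1532, 8/248=0.0323, 60/248=0.2419, 34/248=0.1371, 55/248=0.2218, 38/248=0.1532, 15/248=0.0605
Σp_specᵢ² = 0.2157² + 0.0098² + 0.3333² + 0.0294² + 0.2843² + 0.0392² + 0.0882² = 0.046526 + 0.000096 + 0.111089 + 0.000864 + 0.080826 + 0.001537 + 0.007779 = 0.248717
B_spec = 1 / 0.248717 = 4.0206
Σp_ordiᵢ² = 0.0196² + 0.0196² + 0.3137² + 0.0588² + 0.0392² + 0.3529² + 0.1961² = 0.000384 + 0.000384 + 0.098408 + 0.003457 + 0.001537 + 0.124538 + 0.038455 = 0.267163
B_ordi = 1 / 0.267163 = 3.7430
Σp_merrᵢ² = 0.1532² + 0.0323² + 0.2419² + 0.1371² + 0.2218² + 0.1532² + 0.0605² = 0.023470 + 0.001043 + 0.058516 + 0.018796 + 0.049195 + 0.023470 + 0.003660 = 0.178150
B_merr = 1 / 0.178150 = 5.6132
Highest B → broadest niche (most generalist): Dipodomys merriami (B = 5.61).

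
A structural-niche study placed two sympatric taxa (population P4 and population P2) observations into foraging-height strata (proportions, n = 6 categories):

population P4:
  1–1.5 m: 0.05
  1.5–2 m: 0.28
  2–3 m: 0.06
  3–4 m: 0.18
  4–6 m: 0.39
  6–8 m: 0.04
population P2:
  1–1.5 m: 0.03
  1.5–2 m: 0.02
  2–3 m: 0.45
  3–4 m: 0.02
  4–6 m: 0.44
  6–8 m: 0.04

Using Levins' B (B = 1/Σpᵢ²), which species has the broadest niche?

population P4

Σp_P4ᵢ² = 0.05² + 0.28² + 0.06² + 0.18² + 0.39² + 0.04² = 0.0025 + 0.0784 + 0.0036 + 0.0324 + 0.1521 + 0.0016 = 0.2706
B_P4 = 1 / 0.2706 = 3.6955
Σp_P2ᵢ² = 0.03² + 0.02² + 0.45² + 0.02² + 0.44² + 0.04² = 0.0009 + 0.0004 + 0.2025 + 0.0004 + 0.1936 + 0.0016 = 0.3994
B_P2 = 1 / 0.3994 = 2.5038
Highest B → broadest niche (most generalist): population P4 (B = 3.70).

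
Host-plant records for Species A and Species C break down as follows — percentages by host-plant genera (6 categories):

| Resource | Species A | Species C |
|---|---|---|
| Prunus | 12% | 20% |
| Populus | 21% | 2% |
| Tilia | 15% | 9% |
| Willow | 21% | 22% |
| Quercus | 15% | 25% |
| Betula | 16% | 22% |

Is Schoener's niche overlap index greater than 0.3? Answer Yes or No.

Yes

Convert percentages to proportions (divide by 100).
Σ|p₁ᵢ − p₂ᵢ| = 0.08 + 0.19 + 0.06 + 0.01 + 0.10 + 0.06 = 0.50
D = 1 − ½ × 0.50 = 1 − 0.250 = 0.7500
D = 0.7500 > 0.3 → Yes.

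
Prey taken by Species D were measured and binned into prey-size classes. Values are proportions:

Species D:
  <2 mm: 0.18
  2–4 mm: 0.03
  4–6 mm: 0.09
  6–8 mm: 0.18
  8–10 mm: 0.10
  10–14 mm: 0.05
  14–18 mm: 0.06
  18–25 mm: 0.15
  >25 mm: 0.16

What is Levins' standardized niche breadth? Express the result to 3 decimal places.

0.781

Σpᵢ² = 0.18² + 0.03² + 0.09² + 0.18² + 0.10² + 0.05² + 0.06² + 0.15² + 0.16² = 0.0324 + 0.0009 + 0.0081 + 0.0324 + 0.0100 + 0.0025 + 0.0036 + 0.0225 + 0.0256 = 0.1380
B = 1 / 0.1380 = 7.24638
Bₛ = (B − 1)/(n − 1) = (7.24638 − 1)/(9 − 1) = 6.24638/8 = 0.78080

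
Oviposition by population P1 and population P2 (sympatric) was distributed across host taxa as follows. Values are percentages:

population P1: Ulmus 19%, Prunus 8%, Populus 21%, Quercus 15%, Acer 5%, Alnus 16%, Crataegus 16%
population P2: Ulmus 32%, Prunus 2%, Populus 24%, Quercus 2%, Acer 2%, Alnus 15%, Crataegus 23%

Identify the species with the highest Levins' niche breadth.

population P1

Convert percentages to proportions (divide by 100).
Σp_P1ᵢ² = 0.19² + 0.08² + 0.21² + 0.15² + 0.05² + 0.16² + 0.16² = 0.0361 + 0.0064 + 0.0441 + 0.0225 + 0.0025 + 0.0256 + 0.0256 = 0.1628
B_P1 = 1 / 0.1628 = 6.1425
Σp_P2ᵢ² = 0.32² + 0.02² + 0.24² + 0.02² + 0.02² + 0.15² + 0.23² = 0.1024 + 0.0004 + 0.0576 + 0.0004 + 0.0004 + 0.0225 + 0.0529 = 0.2366
B_P2 = 1 / 0.2366 = 4.2265
Highest B → broadest niche (most generalist): population P1 (B = 6.14).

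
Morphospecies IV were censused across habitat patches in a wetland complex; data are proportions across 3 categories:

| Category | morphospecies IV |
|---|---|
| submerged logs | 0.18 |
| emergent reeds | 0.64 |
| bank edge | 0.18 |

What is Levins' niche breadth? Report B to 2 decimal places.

2.11

Σpᵢ² = 0.18² + 0.64² + 0.18² = 0.0324 + 0.4096 + 0.0324 = 0.4744
B = 1 / 0.4744 = 2.1079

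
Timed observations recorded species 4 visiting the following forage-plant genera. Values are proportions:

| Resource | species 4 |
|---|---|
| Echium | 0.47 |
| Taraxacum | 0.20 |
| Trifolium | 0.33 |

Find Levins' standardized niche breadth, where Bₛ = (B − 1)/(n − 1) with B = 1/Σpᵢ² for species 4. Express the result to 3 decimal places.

0.852

Σpᵢ² = 0.47² + 0.20² + 0.33² = 0.2209 + 0.0400 + 0.1089 = 0.3698
B = 1 / 0.3698 = 2.70416
Bₛ = (B − 1)/(n − 1) = (2.70416 − 1)/(3 − 1) = 1.70416/2 = 0.85208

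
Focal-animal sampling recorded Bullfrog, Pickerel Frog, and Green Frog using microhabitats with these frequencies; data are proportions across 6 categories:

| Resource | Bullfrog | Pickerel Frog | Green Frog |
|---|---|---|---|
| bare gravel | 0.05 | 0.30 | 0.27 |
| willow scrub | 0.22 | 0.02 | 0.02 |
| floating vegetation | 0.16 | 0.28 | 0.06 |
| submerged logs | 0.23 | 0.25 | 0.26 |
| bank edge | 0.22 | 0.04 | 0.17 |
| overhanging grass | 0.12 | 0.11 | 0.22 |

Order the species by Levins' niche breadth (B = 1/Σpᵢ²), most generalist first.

Bullfrog > Green Frog > Pickerel Frog

Σp_Bullᵢ² = 0.05² + 0.22² + 0.16² + 0.23² + 0.22² + 0.12² = 0.0025 + 0.0484 + 0.0256 + 0.0529 + 0.0484 + 0.0144 = 0.1922
B_Bull = 1 / 0.1922 = 5.2029
Σp_Pickᵢ² = 0.30² + 0.02² + 0.28² + 0.25² + 0.04² + 0.11² = 0.0900 + 0.0004 + 0.0784 + 0.0625 + 0.0016 + 0.0121 = 0.2450
B_Pick = 1 / 0.2450 = 4.0816
Σp_Greeᵢ² = 0.27² + 0.02² + 0.06² + 0.26² + 0.17² + 0.22² = 0.0729 + 0.0004 + 0.0036 + 0.0676 + 0.0289 + 0.0484 = 0.2218
B_Gree = 1 / 0.2218 = 4.5086
Ranking by B (broadest → narrowest): Bullfrog (5.20) > Green Frog (4.51) > Pickerel Frog (4.08)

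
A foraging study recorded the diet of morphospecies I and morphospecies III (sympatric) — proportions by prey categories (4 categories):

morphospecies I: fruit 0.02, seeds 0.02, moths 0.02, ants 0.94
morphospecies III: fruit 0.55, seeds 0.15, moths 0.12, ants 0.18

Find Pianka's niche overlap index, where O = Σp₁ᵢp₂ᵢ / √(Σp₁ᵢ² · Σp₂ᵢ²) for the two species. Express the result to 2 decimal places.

0.32

Σ p₁ᵢp₂ᵢ = 0.0110 + 0.0030 + 0.0024 + 0.1692 = 0.1856
Σp_1ᵢ² = 0.02² + 0.02² + 0.02² + 0.94² = 0.0004 + 0.0004 + 0.0004 + 0.8836 = 0.8848
Σp_2ᵢ² = 0.55² + 0.15² + 0.12² + 0.18² = 0.3025 + 0.0225 + 0.0144 + 0.0324 = 0.3718
O = 0.1856 / √(0.8848 × 0.3718) = 0.1856 / 0.57356 = 0.3236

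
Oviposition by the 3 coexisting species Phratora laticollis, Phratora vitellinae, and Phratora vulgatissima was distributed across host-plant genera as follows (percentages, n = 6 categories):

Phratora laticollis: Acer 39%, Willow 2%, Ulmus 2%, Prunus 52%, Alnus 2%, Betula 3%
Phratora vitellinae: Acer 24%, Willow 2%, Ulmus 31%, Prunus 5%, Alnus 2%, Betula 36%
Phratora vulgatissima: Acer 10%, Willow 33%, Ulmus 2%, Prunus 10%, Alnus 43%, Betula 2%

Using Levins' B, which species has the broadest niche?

Convert percentages to proportions (divide by 100).
Σp_latiᵢ² = 0.39² + 0.02² + 0.02² + 0.52² + 0.02² + 0.03² = 0.1521 + 0.0004 + 0.0004 + 0.2704 + 0.0004 + 0.0009 = 0.4246
B_lati = 1 / 0.4246 = 2.3552
Σp_viteᵢ² = 0.24² + 0.02² + 0.31² + 0.05² + 0.02² + 0.36² = 0.0576 + 0.0004 + 0.0961 + 0.0025 + 0.0004 + 0.1296 = 0.2866
B_vite = 1 / 0.2866 = 3.4892
Σp_vulgᵢ² = 0.10² + 0.33² + 0.02² + 0.10² + 0.43² + 0.02² = 0.0100 + 0.1089 + 0.0004 + 0.0100 + 0.1849 + 0.0004 = 0.3146
B_vulg = 1 / 0.3146 = 3.1786
Highest B → broadest niche (most generalist): Phratora vitellinae (B = 3.49).

Phratora vitellinae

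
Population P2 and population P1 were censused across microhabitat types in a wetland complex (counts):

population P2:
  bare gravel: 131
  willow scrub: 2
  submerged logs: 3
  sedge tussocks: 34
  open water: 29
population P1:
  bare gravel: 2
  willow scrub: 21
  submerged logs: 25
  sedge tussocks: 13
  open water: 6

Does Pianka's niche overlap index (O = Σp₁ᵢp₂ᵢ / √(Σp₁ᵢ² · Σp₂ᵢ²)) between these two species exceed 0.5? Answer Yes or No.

No

Proportions for population P2 (n=199): 131/199=0.6583, 2/199=0.0101, 3/199=0.0151, 34/199=0.1709, 29/199=0.1457
Proportions for population P1 (n=67): 2/67=0.0299, 21/67=0.3134, 25/67=0.3731, 13/67=0.1940, 6/67=0.0896
Σ p₁ᵢp₂ᵢ = 0.019683 + 0.003165 + 0.005634 + 0.033155 + 0.013055 = 0.074692
Σp_1ᵢ² = 0.6583² + 0.0101² + 0.0151² + 0.1709² + 0.1457² = 0.433359 + 0.000102 + 0.000228 + 0.029207 + 0.021228 = 0.484124
Σp_2ᵢ² = 0.0299² + 0.3134² + 0.3731² + 0.1940² + 0.0896² = 0.000894 + 0.098220 + 0.139204 + 0.037636 + 0.008028 = 0.283982
O = 0.074692 / √(0.484124 × 0.283982) = 0.074692 / 0.3707863 = 0.2014
O = 0.2014 < 0.5 → No.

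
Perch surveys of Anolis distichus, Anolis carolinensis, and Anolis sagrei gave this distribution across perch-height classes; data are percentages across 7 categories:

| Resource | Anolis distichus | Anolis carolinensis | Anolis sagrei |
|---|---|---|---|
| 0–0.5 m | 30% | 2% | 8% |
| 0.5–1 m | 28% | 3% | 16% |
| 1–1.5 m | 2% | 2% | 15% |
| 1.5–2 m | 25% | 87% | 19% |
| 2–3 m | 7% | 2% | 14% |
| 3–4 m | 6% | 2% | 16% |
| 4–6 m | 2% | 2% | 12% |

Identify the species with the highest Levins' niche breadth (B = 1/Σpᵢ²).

Anolis sagrei

Convert percentages to proportions (divide by 100).
Σp_distᵢ² = 0.30² + 0.28² + 0.02² + 0.25² + 0.07² + 0.06² + 0.02² = 0.0900 + 0.0784 + 0.0004 + 0.0625 + 0.0049 + 0.0036 + 0.0004 = 0.2402
B_dist = 1 / 0.2402 = 4.1632
Σp_caroᵢ² = 0.02² + 0.03² + 0.02² + 0.87² + 0.02² + 0.02² + 0.02² = 0.0004 + 0.0009 + 0.0004 + 0.7569 + 0.0004 + 0.0004 + 0.0004 = 0.7598
B_caro = 1 / 0.7598 = 1.3161
Σp_sagrᵢ² = 0.08² + 0.16² + 0.15² + 0.19² + 0.14² + 0.16² + 0.12² = 0.0064 + 0.0256 + 0.0225 + 0.0361 + 0.0196 + 0.0256 + 0.0144 = 0.1502
B_sagr = 1 / 0.1502 = 6.6578
Highest B → broadest niche (most generalist): Anolis sagrei (B = 6.66).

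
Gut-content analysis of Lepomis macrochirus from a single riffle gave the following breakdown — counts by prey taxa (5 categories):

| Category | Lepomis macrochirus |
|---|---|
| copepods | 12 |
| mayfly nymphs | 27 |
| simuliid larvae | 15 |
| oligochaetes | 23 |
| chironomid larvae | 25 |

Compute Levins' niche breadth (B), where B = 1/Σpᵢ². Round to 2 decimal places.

Proportions for Lepomis macrochirus (n=102): 12/102=0.1176, 27/102=0.2647, 15/102=0.1471, 23/102=0.2255, 25/102=0.2451
Σpᵢ² = 0.1176² + 0.2647² + 0.1471² + 0.2255² + 0.2451² = 0.013830 + 0.070066 + 0.021638 + 0.050850 + 0.060074 = 0.216458
B = 1 / 0.216458 = 4.6198

4.62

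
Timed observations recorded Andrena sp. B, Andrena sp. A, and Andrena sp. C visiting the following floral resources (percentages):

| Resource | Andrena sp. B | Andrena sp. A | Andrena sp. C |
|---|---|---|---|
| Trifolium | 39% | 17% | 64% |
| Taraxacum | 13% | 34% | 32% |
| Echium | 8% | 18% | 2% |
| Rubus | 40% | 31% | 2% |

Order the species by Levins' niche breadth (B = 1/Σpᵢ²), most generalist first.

Convert percentages to proportions (divide by 100).
Σp_Bᵢ² = 0.39² + 0.13² + 0.08² + 0.40² = 0.1521 + 0.0169 + 0.0064 + 0.1600 = 0.3354
B_B = 1 / 0.3354 = 2.9815
Σp_Aᵢ² = 0.17² + 0.34² + 0.18² + 0.31² = 0.0289 + 0.1156 + 0.0324 + 0.0961 = 0.2730
B_A = 1 / 0.2730 = 3.6630
Σp_Cᵢ² = 0.64² + 0.32² + 0.02² + 0.02² = 0.4096 + 0.1024 + 0.0004 + 0.0004 = 0.5128
B_C = 1 / 0.5128 = 1.9501
Ranking by B (broadest → narrowest): Andrena sp. A (3.66) > Andrena sp. B (2.98) > Andrena sp. C (1.95)

Andrena sp. A > Andrena sp. B > Andrena sp. C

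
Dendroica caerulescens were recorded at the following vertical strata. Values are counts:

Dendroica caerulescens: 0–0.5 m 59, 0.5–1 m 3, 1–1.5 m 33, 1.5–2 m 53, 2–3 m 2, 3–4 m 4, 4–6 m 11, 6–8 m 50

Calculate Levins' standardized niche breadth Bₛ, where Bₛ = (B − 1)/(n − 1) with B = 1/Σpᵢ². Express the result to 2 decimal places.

Proportions for Dendroica caerulescens (n=215): 59/215=0.2744, 3/215=0.0140, 33/215=0.1535, 53/215=0.2465, 2/215=0.0093, 4/215=0.0186, 11/215=0.0512, 50/215=0.2326
Σpᵢ² = 0.2744² + 0.0140² + 0.1535² + 0.2465² + 0.0093² + 0.0186² + 0.0512² + 0.2326² = 0.075295 + 0.000196 + 0.023562 + 0.060762 + 0.000086 + 0.000346 + 0.002621 + 0.054103 = 0.216971
B = 1 / 0.216971 = 4.6089
Bₛ = (B − 1)/(n − 1) = (4.6089 − 1)/(8 − 1) = 3.6089/7 = 0.5156

0.52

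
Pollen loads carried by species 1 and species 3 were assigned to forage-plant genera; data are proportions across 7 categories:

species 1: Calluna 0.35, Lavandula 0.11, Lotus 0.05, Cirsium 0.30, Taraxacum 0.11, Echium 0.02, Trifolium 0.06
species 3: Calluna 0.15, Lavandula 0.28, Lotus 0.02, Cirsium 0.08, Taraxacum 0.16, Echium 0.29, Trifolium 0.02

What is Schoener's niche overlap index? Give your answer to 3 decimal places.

0.510

Σ|p₁ᵢ − p₂ᵢ| = 0.20 + 0.17 + 0.03 + 0.22 + 0.05 + 0.27 + 0.04 = 0.98
D = 1 − ½ × 0.98 = 1 − 0.490 = 0.51000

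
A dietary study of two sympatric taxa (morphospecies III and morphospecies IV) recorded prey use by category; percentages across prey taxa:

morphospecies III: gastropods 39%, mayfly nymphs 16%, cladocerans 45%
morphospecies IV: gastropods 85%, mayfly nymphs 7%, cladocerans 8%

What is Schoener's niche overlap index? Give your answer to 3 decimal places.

0.540

Convert percentages to proportions (divide by 100).
Σ|p₁ᵢ − p₂ᵢ| = 0.46 + 0.09 + 0.37 = 0.92
D = 1 − ½ × 0.92 = 1 − 0.460 = 0.54000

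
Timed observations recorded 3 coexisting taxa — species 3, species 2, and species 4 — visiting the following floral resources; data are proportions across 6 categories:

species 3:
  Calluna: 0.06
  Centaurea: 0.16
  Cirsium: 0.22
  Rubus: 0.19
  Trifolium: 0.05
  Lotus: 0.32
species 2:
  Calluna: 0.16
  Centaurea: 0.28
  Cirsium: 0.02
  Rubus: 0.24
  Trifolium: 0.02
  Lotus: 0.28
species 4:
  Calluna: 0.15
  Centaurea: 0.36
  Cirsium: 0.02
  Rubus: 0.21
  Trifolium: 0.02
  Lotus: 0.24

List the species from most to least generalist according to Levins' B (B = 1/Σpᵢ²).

Σp_3ᵢ² = 0.06² + 0.16² + 0.22² + 0.19² + 0.05² + 0.32² = 0.0036 + 0.0256 + 0.0484 + 0.0361 + 0.0025 + 0.1024 = 0.2186
B_3 = 1 / 0.2186 = 4.5746
Σp_2ᵢ² = 0.16² + 0.28² + 0.02² + 0.24² + 0.02² + 0.28² = 0.0256 + 0.0784 + 0.0004 + 0.0576 + 0.0004 + 0.0784 = 0.2408
B_2 = 1 / 0.2408 = 4.1528
Σp_4ᵢ² = 0.15² + 0.36² + 0.02² + 0.21² + 0.02² + 0.24² = 0.0225 + 0.1296 + 0.0004 + 0.0441 + 0.0004 + 0.0576 = 0.2546
B_4 = 1 / 0.2546 = 3.9277
Ranking by B (broadest → narrowest): species 3 (4.57) > species 2 (4.15) > species 4 (3.93)

species 3 > species 2 > species 4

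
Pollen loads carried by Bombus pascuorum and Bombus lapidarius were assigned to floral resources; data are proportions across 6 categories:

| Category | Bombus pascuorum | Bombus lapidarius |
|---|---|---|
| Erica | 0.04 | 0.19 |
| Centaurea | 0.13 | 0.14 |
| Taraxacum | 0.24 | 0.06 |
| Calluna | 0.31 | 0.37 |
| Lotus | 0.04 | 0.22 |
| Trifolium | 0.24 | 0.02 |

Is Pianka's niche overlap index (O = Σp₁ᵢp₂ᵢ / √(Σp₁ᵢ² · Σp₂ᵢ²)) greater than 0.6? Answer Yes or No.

Σ p₁ᵢp₂ᵢ = 0.0076 + 0.0182 + 0.0144 + 0.1147 + 0.0088 + 0.0048 = 0.1685
Σp_1ᵢ² = 0.04² + 0.13² + 0.24² + 0.31² + 0.04² + 0.24² = 0.0016 + 0.0169 + 0.0576 + 0.0961 + 0.0016 + 0.0576 = 0.2314
Σp_2ᵢ² = 0.19² + 0.14² + 0.06² + 0.37² + 0.22² + 0.02² = 0.0361 + 0.0196 + 0.0036 + 0.1369 + 0.0484 + 0.0004 = 0.2450
O = 0.1685 / √(0.2314 × 0.2450) = 0.1685 / 0.23810 = 0.7077
O = 0.7077 > 0.6 → Yes.

Yes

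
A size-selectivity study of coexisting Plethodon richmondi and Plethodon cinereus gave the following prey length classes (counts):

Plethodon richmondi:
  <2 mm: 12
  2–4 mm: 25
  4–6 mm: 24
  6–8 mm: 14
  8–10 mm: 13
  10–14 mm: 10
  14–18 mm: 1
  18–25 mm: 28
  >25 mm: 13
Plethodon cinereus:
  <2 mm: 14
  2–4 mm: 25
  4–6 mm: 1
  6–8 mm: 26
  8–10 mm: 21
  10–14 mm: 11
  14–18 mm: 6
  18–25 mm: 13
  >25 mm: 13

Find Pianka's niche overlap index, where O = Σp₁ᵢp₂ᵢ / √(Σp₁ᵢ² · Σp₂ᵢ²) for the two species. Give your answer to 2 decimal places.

Proportions for Plethodon richmondi (n=140): 12/140=0.0857, 25/140=0.1786, 24/140=0.1714, 14/140=0.1000, 13/140=0.0929, 10/140=0.0714, 1/140=0.0071, 28/140=0.2000, 13/140=0.0929
Proportions for Plethodon cinereus (n=130): 14/130=0.1077, 25/130=0.1923, 1/130=0.0077, 26/130=0.2000, 21/130=0.1615, 11/130=0.0846, 6/130=0.0462, 13/130=0.1000, 13/130=0.1000
Σ p₁ᵢp₂ᵢ = 0.009230 + 0.034345 + 0.001320 + 0.020000 + 0.015003 + 0.006040 + 0.000328 + 0.020000 + 0.009290 = 0.115556
Σp_1ᵢ² = 0.0857² + 0.1786² + 0.1714² + 0.1000² + 0.0929² + 0.0714² + 0.0071² + 0.2000² + 0.0929² = 0.007344 + 0.031898 + 0.029378 + 0.010000 + 0.008630 + 0.005098 + 0.000050 + 0.040000 + 0.008630 = 0.141028
Σp_2ᵢ² = 0.1077² + 0.1923² + 0.0077² + 0.2000² + 0.1615² + 0.0846² + 0.0462² + 0.1000² + 0.1000² = 0.011599 + 0.036979 + 0.000059 + 0.040000 + 0.026082 + 0.007157 + 0.002134 + 0.010000 + 0.010000 = 0.144010
O = 0.115556 / √(0.141028 × 0.144010) = 0.115556 / 0.1425112 = 0.8109

0.81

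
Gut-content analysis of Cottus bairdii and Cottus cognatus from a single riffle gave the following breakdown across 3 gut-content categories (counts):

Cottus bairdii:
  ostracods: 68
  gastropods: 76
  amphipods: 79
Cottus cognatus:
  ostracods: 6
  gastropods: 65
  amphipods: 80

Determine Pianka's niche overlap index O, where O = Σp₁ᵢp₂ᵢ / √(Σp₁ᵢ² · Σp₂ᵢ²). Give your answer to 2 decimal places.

0.88

Proportions for Cottus bairdii (n=223): 68/223=0.3049, 76/223=0.3408, 79/223=0.3543
Proportions for Cottus cognatus (n=151): 6/151=0.0397, 65/151=0.4305, 80/151=0.5298
Σ p₁ᵢp₂ᵢ = 0.012105 + 0.146714 + 0.187708 = 0.346527
Σp_1ᵢ² = 0.3049² + 0.3408² + 0.3543² = 0.092964 + 0.116145 + 0.125528 = 0.334637
Σp_2ᵢ² = 0.0397² + 0.4305² + 0.5298² = 0.001576 + 0.185330 + 0.280688 = 0.467594
O = 0.346527 / √(0.334637 × 0.467594) = 0.346527 / 0.3955683 = 0.8760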